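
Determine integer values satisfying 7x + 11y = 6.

Step 1: Check solvability.
gcd(7, 11) = 1
Since 1 divides 6, solutions exist.

Step 2: Apply extended Euclidean algorithm to find gcd.
We find integers such that 7*x0 + 11*y0 = 1

Step 3: Scale the particular solution.
Multiply by 6/1 = 6:
x = -18, y = 12

Step 4: Verify.
7*(-18) + 11*(12) = 6 = 6 ✓

x = -18, y = 12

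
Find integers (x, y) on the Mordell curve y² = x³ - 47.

Try small integer x values and check whether x³ - 47 is a perfect square.
x = 12: x³ - 47 = 12³ - 47 = 1728 - 47 = 1681
Is 1681 a perfect square? 41² = 1681 ✓
So (x, y) = (12, 41) is a solution.

x = 12, y = 41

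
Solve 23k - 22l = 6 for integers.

Step 1: Check solvability.
gcd(23, 22) = 1
Since 1 divides 6, solutions exist.

Step 2: Apply extended Euclidean algorithm to find gcd.
We find integers such that 23*x0 + 22*y0 = 1

Step 3: Scale the particular solution.
Multiply by 6/1 = 6:
k = 6, l = 6

Step 4: Verify.
23*(6) - 22*(6) = 6 = 6 ✓

k = 6, l = 6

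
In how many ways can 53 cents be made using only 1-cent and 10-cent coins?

We need non-negative integers (x, y) with 1x + 10y = 53.
For each x from 0 to 53, check if (53 - 1x) is a non-negative multiple of 10.
Solutions (x, y): (3,5), (13,4), (23,3), (33,2), ...
Count: 6

6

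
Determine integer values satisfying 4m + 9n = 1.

Step 1: Check solvability.
gcd(4, 9) = 1
Since 1 divides 1, solutions exist.

Step 2: Apply extended Euclidean algorithm to find gcd.
We find integers such that 4*x0 + 9*y0 = 1

Step 3: Scale the particular solution.
Multiply by 1/1 = 1:
m = -2, n = 1

Step 4: Verify.
4*(-2) + 9*(1) = 1 = 1 ✓

m = -2, n = 1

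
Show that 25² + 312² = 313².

Compute a² + b²:
25² + 312² = 625 + 97344 = 97969
Compute c²:
313² = 97969
Since 97969 = 97969, it is a Pythagorean triple.

Yes, it is a Pythagorean triple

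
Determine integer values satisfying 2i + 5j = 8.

Step 1: Check solvability.
gcd(2, 5) = 1
Since 1 divides 8, solutions exist.

Step 2: Apply extended Euclidean algorithm to find gcd.
We find integers such that 2*x0 + 5*y0 = 1

Step 3: Scale the particular solution.
Multiply by 8/1 = 8:
i = -16, j = 8

Step 4: Verify.
2*(-16) + 5*(8) = 8 = 8 ✓

i = -16, j = 8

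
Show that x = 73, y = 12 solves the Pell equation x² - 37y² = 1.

Compute x² = 73² = 5329
Compute 37y² = 37·12² = 37·144 = 5328
x² - 37y² = 5329 - 5328 = 1
Since this equals 1, (73, 12) is a solution.

Yes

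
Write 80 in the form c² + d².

We need to find integers c, d > 0 such that c² + d² = 80.
Trying c = 4: d² = 80 - 4² = 80 - 16 = 64
d = 8
Check: 4² + 8² = 16 + 64 = 80 ✓

80 = 4² + 8²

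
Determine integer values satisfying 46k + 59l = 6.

Step 1: Check solvability.
gcd(46, 59) = 1
Since 1 divides 6, solutions exist.

Step 2: Apply extended Euclidean algorithm to find gcd.
We find integers such that 46*x0 + 59*y0 = 1

Step 3: Scale the particular solution.
Multiply by 6/1 = 6:
k = 54, l = -42

Step 4: Verify.
46*(54) + 59*(-42) = 6 = 6 ✓

k = 54, l = -42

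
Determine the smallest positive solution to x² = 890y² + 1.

We seek the smallest positive integers (x, y) with x² - 890y² = 1, i.e., x² = 890y² + 1.
Try successive y values:
y = 1: x² = 890·1² + 1 = 891, not a perfect square
y = 2: x² = 890·2² + 1 = 3561, not a perfect square
y = 3: x² = 890·3² + 1 = 8011, not a perfect square
... continuing the search (or via continued fractions) ...
y = 6: x² = 890·6² + 1 = 32041, x = 179 ✓

Verify: 179² - 890·6² = 32041 - 32040 = 1 ✓

x = 179, y = 6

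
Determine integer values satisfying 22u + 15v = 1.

Step 1: Check solvability.
gcd(22, 15) = 1
Since 1 divides 1, solutions exist.

Step 2: Apply extended Euclidean algorithm to find gcd.
We find integers such that 22*x0 + 15*y0 = 1

Step 3: Scale the particular solution.
Multiply by 1/1 = 1:
u = -2, v = 3

Step 4: Verify.
22*(-2) + 15*(3) = 1 = 1 ✓

u = -2, v = 3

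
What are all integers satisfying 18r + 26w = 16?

Step 1: Compute gcd(18, 26) = 2.
Since 2 divides 16, solutions exist.

Step 2: Find a particular solution using extended Euclidean algorithm.
We get r₀ = 24, w₀ = -16.
Check: 18*24 + 26*-16 = 16 = 16 ✓

Step 3: Write the general solution.
r = 24 + (26/2)t = 24 + 13t
w = -16 - (18/2)t = -16 - 9t
for any integer t.

r = 24 + 13t, w = -16 - 9t for integer t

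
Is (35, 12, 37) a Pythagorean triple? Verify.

Compute a² + b² = 35² + 12² = 1225 + 144 = 1369
Compute c² = 37² = 1369
Since 1369 = 1369, confirmed.

Yes, it is a Pythagorean triple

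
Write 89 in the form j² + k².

We need to find integers j, k > 0 such that j² + k² = 89.
Trying j = 5: k² = 89 - 5² = 89 - 25 = 64
k = 8
Check: 5² + 8² = 25 + 64 = 89 ✓

89 = 5² + 8²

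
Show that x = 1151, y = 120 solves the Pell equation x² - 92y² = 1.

Compute x² = 1151² = 1324801
Compute 92y² = 92·120² = 92·14400 = 1324800
x² - 92y² = 1324801 - 1324800 = 1
Since this equals 1, (1151, 120) is a solution.

Yes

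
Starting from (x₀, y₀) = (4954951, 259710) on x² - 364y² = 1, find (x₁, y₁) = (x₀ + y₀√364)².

Solutions to x² - Dy² = 1 are generated by powers of (x₀ + y₀√D).
The next solution satisfies x₁ + y₁√364 = (x₀ + y₀√364)², giving:
x₁ = x₀² + 364y₀² = 4954951² + 364·259710² = 24551539412401 + 24551539412400 = 49103078824801
y₁ = 2x₀y₀ = 2·4954951·259710 = 2573700648420

Verify: 49103078824801² - 364·2573700648420² = 2411112350074620355252689601 - 2411112350074620355252689600 = 1 ✓

x = 49103078824801, y = 2573700648420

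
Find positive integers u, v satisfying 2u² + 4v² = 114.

Try small values of u and check whether (114 - 2u²)/4 is a perfect square.
u = 7: 2·7² = 98, so 4v² = 114 - 98 = 16, giving v² = 4, v = 2.
Check: 2·7² + 4·2² = 98 + 16 = 114 ✓

u = 7, v = 2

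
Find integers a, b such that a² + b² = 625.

We need to find integers a, b > 0 such that a² + b² = 625.
Trying a = 7: b² = 625 - 7² = 625 - 49 = 576
b = 24
Check: 7² + 24² = 49 + 576 = 625 ✓

625 = 7² + 24²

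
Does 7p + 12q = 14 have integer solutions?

Step 1: Compute gcd(7, 12).
gcd(7, 12) = 1

Step 2: Check divisibility.
Does 1 divide 14? 14 = 1 x 14, so yes.

By the theorem on linear Diophantine equations, 7p + 12q = 14 has integer solutions if and only if gcd(7, 12) divides 14. Since 1 | 14, solutions exist.

Yes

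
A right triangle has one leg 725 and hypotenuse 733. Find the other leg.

b² = c² - a² = 537289 - 525625 = 11664
b = 108

108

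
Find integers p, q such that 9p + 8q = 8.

Step 1: Check solvability.
gcd(9, 8) = 1
Since 1 divides 8, solutions exist.

Step 2: Apply extended Euclidean algorithm to find gcd.
We find integers such that 9*x0 + 8*y0 = 1

Step 3: Scale the particular solution.
Multiply by 8/1 = 8:
p = 8, q = -8

Step 4: Verify.
9*(8) + 8*(-8) = 8 = 8 ✓

p = 8, q = -8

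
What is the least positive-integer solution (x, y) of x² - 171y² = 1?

We seek the smallest positive integers (x, y) with x² - 171y² = 1, i.e., x² = 171y² + 1.
Try successive y values:
y = 1: x² = 171·1² + 1 = 172, not a perfect square
y = 2: x² = 171·2² + 1 = 685, not a perfect square
y = 3: x² = 171·3² + 1 = 1540, not a perfect square
... continuing the search (or via continued fractions) ...
y = 13: x² = 171·13² + 1 = 28900, x = 170 ✓

Verify: 170² - 171·13² = 28900 - 28899 = 1 ✓

x = 170, y = 13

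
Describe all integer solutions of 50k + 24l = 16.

Step 1: Compute gcd(50, 24) = 2.
Since 2 divides 16, solutions exist.

Step 2: Find a particular solution using extended Euclidean algorithm.
We get k₀ = 8, l₀ = -16.
Check: 50*8 + 24*-16 = 16 = 16 ✓

Step 3: Write the general solution.
k = 8 + (24/2)t = 8 + 12t
l = -16 - (50/2)t = -16 - 25t
for any integer t.

k = 8 + 12t, l = -16 - 25t for integer t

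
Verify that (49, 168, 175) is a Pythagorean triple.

Compute a² + b² = 49² + 168² = 2401 + 28224 = 30625
Compute c² = 175² = 30625
Since 30625 = 30625, confirmed.

Yes, it is a Pythagorean triple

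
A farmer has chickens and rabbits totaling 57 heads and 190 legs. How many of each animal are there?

Let c = chickens, r = rabbits.
Heads: c + r = 57
Legs: 2c + 4r = 190
From the first equation, c = 57 - r. Substitute:
2(57 - r) + 4r = 190
114 + 2r = 190
r = (190 - 114)/2 = 38
c = 57 - 38 = 19

Chickens: 19, Rabbits: 38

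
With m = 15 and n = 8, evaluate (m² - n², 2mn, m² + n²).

a = m² - n² = 225 - 64 = 161
b = 2mn = 2·15·8 = 240
c = m² + n² = 225 + 64 = 289
Verify: 161² + 240² = 25921 + 57600 = 83521 = 289² ✓

(161, 240, 289)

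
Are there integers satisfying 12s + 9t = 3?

Step 1: Compute gcd(12, 9).
gcd(12, 9) = 3

Step 2: Check divisibility.
Does 3 divide 3? 3 = 3 x 1, so yes.

By the theorem on linear Diophantine equations, 12s + 9t = 3 has integer solutions if and only if gcd(12, 9) divides 3. Since 3 | 3, solutions exist.

Yes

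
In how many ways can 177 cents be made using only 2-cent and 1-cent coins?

We need non-negative integers (x, y) with 2x + 1y = 177.
For each x from 0 to 88, check if (177 - 2x) is a non-negative multiple of 1.
Solutions (x, y): (0,177), (1,175), (2,173), (3,171), ...
Count: 89

89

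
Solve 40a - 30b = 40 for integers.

Step 1: Check solvability.
gcd(40, 30) = 10
Since 10 divides 40, solutions exist.

Step 2: Apply extended Euclidean algorithm to find gcd.
We find integers such that 40*x0 + 30*y0 = 10

Step 3: Scale the particular solution.
Multiply by 40/10 = 4:
a = 4, b = 4

Step 4: Verify.
40*(4) - 30*(4) = 40 = 40 ✓

a = 4, b = 4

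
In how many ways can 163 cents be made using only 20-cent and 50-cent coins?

We need non-negative integers (x, y) with 20x + 50y = 163.
For each x from 0 to 8, check if (163 - 20x) is a non-negative multiple of 50.
Solutions (x, y): none
Count: 0

0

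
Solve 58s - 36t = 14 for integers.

Step 1: Check solvability.
gcd(58, 36) = 2
Since 2 divides 14, solutions exist.

Step 2: Apply extended Euclidean algorithm to find gcd.
We find integers such that 58*x0 + 36*y0 = 2

Step 3: Scale the particular solution.
Multiply by 14/2 = 7:
s = 35, t = 56

Step 4: Verify.
58*(35) - 36*(56) = 14 = 14 ✓

s = 35, t = 56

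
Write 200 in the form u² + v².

We need to find integers u, v > 0 such that u² + v² = 200.
Trying u = 2: v² = 200 - 2² = 200 - 4 = 196
v = 14
Check: 2² + 14² = 4 + 196 = 200 ✓

200 = 2² + 14²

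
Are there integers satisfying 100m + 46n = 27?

Step 1: Compute gcd(100, 46).
gcd(100, 46) = 2

Step 2: Check divisibility.
Does 2 divide 27? 27 = 2 x 13 + 1, so no.

By the theorem on linear Diophantine equations, 100m + 46n = 27 has integer solutions if and only if gcd(100, 46) divides 27. Since 2 does not divide 27, no solutions exist.

No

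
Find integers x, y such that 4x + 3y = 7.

Step 1: Check solvability.
gcd(4, 3) = 1
Since 1 divides 7, solutions exist.

Step 2: Apply extended Euclidean algorithm to find gcd.
We find integers such that 4*x0 + 3*y0 = 1

Step 3: Scale the particular solution.
Multiply by 7/1 = 7:
x = 7, y = -7

Step 4: Verify.
4*(7) + 3*(-7) = 7 = 7 ✓

x = 7, y = -7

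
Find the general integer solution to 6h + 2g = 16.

Step 1: Compute gcd(6, 2) = 2.
Since 2 divides 16, solutions exist.

Step 2: Find a particular solution using extended Euclidean algorithm.
We get h₀ = 0, g₀ = 8.
Check: 6*0 + 2*8 = 16 = 16 ✓

Step 3: Write the general solution.
h = 0 + (2/2)t = 0 + 1t
g = 8 - (6/2)t = 8 - 3t
for any integer t.

h = 0 + 1t, g = 8 - 3t for integer t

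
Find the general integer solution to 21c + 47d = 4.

Step 1: Compute gcd(21, 47) = 1.
Since 1 divides 4, solutions exist.

Step 2: Find a particular solution using extended Euclidean algorithm.
We get c₀ = 36, d₀ = -16.
Check: 21*36 + 47*-16 = 4 = 4 ✓

Step 3: Write the general solution.
c = 36 + (47/1)t = 36 + 47t
d = -16 - (21/1)t = -16 - 21t
for any integer t.

c = 36 + 47t, d = -16 - 21t for integer t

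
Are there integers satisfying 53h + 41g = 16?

Step 1: Compute gcd(53, 41).
gcd(53, 41) = 1

Step 2: Check divisibility.
Does 1 divide 16? 16 = 1 x 16, so yes.

By the theorem on linear Diophantine equations, 53h + 41g = 16 has integer solutions if and only if gcd(53, 41) divides 16. Since 1 | 16, solutions exist.

Yes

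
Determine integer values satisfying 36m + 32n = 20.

Step 1: Check solvability.
gcd(36, 32) = 4
Since 4 divides 20, solutions exist.

Step 2: Apply extended Euclidean algorithm to find gcd.
We find integers such that 36*x0 + 32*y0 = 4

Step 3: Scale the particular solution.
Multiply by 20/4 = 5:
m = 5, n = -5

Step 4: Verify.
36*(5) + 32*(-5) = 20 = 20 ✓

m = 5, n = -5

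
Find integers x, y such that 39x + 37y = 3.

Step 1: Check solvability.
gcd(39, 37) = 1
Since 1 divides 3, solutions exist.

Step 2: Apply extended Euclidean algorithm to find gcd.
We find integers such that 39*x0 + 37*y0 = 1

Step 3: Scale the particular solution.
Multiply by 3/1 = 3:
x = -54, y = 57

Step 4: Verify.
39*(-54) + 37*(57) = 3 = 3 ✓

x = -54, y = 57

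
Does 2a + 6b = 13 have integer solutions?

Step 1: Compute gcd(2, 6).
gcd(2, 6) = 2

Step 2: Check divisibility.
Does 2 divide 13? 13 = 2 x 6 + 1, so no.

By the theorem on linear Diophantine equations, 2a + 6b = 13 has integer solutions if and only if gcd(2, 6) divides 13. Since 2 does not divide 13, no solutions exist.

No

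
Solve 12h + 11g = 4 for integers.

Step 1: Check solvability.
gcd(12, 11) = 1
Since 1 divides 4, solutions exist.

Step 2: Apply extended Euclidean algorithm to find gcd.
We find integers such that 12*x0 + 11*y0 = 1

Step 3: Scale the particular solution.
Multiply by 4/1 = 4:
h = 4, g = -4

Step 4: Verify.
12*(4) + 11*(-4) = 4 = 4 ✓

h = 4, g = -4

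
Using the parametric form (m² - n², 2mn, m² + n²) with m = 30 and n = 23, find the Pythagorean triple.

a = m² - n² = 900 - 529 = 371
b = 2mn = 2·30·23 = 1380
c = m² + n² = 900 + 529 = 1429
Verify: 371² + 1380² = 137641 + 1904400 = 2042041 = 1429² ✓

(371, 1380, 1429)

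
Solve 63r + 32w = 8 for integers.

Step 1: Check solvability.
gcd(63, 32) = 1
Since 1 divides 8, solutions exist.

Step 2: Apply extended Euclidean algorithm to find gcd.
We find integers such that 63*x0 + 32*y0 = 1

Step 3: Scale the particular solution.
Multiply by 8/1 = 8:
r = -8, w = 16

Step 4: Verify.
63*(-8) + 32*(16) = 8 = 8 ✓

r = -8, w = 16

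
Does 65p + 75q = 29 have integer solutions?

Step 1: Compute gcd(65, 75).
gcd(65, 75) = 5

Step 2: Check divisibility.
Does 5 divide 29? 29 = 5 x 5 + 4, so no.

By the theorem on linear Diophantine equations, 65p + 75q = 29 has integer solutions if and only if gcd(65, 75) divides 29. Since 5 does not divide 29, no solutions exist.

No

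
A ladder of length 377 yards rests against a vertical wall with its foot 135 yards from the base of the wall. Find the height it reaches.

The ladder, wall, and ground form a right triangle with hypotenuse 377 and one leg 135.
By the Pythagorean theorem: h² = 377² - 135² = 142129 - 18225 = 123904
h = √123904 = 352 yards

352 yards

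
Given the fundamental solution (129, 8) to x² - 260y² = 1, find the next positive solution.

Solutions to x² - Dy² = 1 are generated by powers of (x₀ + y₀√D).
The next solution satisfies x₁ + y₁√260 = (x₀ + y₀√260)², giving:
x₁ = x₀² + 260y₀² = 129² + 260·8² = 16641 + 16640 = 33281
y₁ = 2x₀y₀ = 2·129·8 = 2064

Verify: 33281² - 260·2064² = 1107624961 - 1107624960 = 1 ✓

x = 33281, y = 2064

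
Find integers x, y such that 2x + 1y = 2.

Step 1: Check solvability.
gcd(2, 1) = 1
Since 1 divides 2, solutions exist.

Step 2: Apply extended Euclidean algorithm to find gcd.
We find integers such that 2*x0 + 1*y0 = 1

Step 3: Scale the particular solution.
Multiply by 2/1 = 2:
x = 0, y = 2

Step 4: Verify.
2*(0) + 1*(2) = 2 = 2 ✓

x = 0, y = 2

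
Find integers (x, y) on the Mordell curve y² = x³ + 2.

Try small integer x values and check whether x³ + 2 is a perfect square.
x = -1: x³ + 2 = -1³ + 2 = -1 + 2 = 1
Is 1 a perfect square? 1² = 1 ✓
So (x, y) = (-1, -1) is a solution.

x = -1, y = -1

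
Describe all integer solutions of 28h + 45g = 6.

Step 1: Compute gcd(28, 45) = 1.
Since 1 divides 6, solutions exist.

Step 2: Find a particular solution using extended Euclidean algorithm.
We get h₀ = -48, g₀ = 30.
Check: 28*-48 + 45*30 = 6 = 6 ✓

Step 3: Write the general solution.
h = -48 + (45/1)t = -48 + 45t
g = 30 - (28/1)t = 30 - 28t
for any integer t.

h = -48 + 45t, g = 30 - 28t for integer t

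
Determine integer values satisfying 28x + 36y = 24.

Step 1: Check solvability.
gcd(28, 36) = 4
Since 4 divides 24, solutions exist.

Step 2: Apply extended Euclidean algorithm to find gcd.
We find integers such that 28*x0 + 36*y0 = 4

Step 3: Scale the particular solution.
Multiply by 24/4 = 6:
x = 24, y = -18

Step 4: Verify.
28*(24) + 36*(-18) = 24 = 24 ✓

x = 24, y = -18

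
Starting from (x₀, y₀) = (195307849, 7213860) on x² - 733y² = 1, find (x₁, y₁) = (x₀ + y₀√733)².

Solutions to x² - Dy² = 1 are generated by powers of (x₀ + y₀√D).
The next solution satisfies x₁ + y₁√733 = (x₀ + y₀√733)², giving:
x₁ = x₀² + 733y₀² = 195307849² + 733·7213860² = 38145155881006801 + 38145155881006800 = 76290311762013601
y₁ = 2x₀y₀ = 2·195307849·7213860 = 2817846959174280

Verify: 76290311762013601² - 733·2817846959174280² = 5820211668745230793704550108987201 - 5820211668745230793704550108987200 = 1 ✓

x = 76290311762013601, y = 2817846959174280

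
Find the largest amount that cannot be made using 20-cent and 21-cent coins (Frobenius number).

For two coprime denominations a and b, the Frobenius number (largest value not representable as a non-negative combination) is ab - a - b.
Here gcd(20, 21) = 1, so they are coprime.
F(20, 21) = 20·21 - 20 - 21 = 420 - 41 = 379

379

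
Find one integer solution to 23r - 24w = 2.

Step 1: Check solvability.
gcd(23, 24) = 1
Since 1 divides 2, solutions exist.

Step 2: Apply extended Euclidean algorithm to find gcd.
We find integers such that 23*x0 + 24*y0 = 1

Step 3: Scale the particular solution.
Multiply by 2/1 = 2:
r = -2, w = -2

Step 4: Verify.
23*(-2) - 24*(-2) = 2 = 2 ✓

r = -2, w = -2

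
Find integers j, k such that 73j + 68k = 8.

Step 1: Check solvability.
gcd(73, 68) = 1
Since 1 divides 8, solutions exist.

Step 2: Apply extended Euclidean algorithm to find gcd.
We find integers such that 73*x0 + 68*y0 = 1

Step 3: Scale the particular solution.
Multiply by 8/1 = 8:
j = -216, k = 232

Step 4: Verify.
73*(-216) + 68*(232) = 8 = 8 ✓

j = -216, k = 232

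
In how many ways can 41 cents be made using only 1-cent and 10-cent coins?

We need non-negative integers (x, y) with 1x + 10y = 41.
For each x from 0 to 41, check if (41 - 1x) is a non-negative multiple of 10.
Solutions (x, y): (1,4), (11,3), (21,2), (31,1), ...
Count: 5

5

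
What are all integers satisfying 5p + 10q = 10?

Step 1: Compute gcd(5, 10) = 5.
Since 5 divides 10, solutions exist.

Step 2: Find a particular solution using extended Euclidean algorithm.
We get p₀ = 2, q₀ = 0.
Check: 5*2 + 10*0 = 10 = 10 ✓

Step 3: Write the general solution.
p = 2 + (10/5)t = 2 + 2t
q = 0 - (5/5)t = 0 - 1t
for any integer t.

p = 2 + 2t, q = 0 - 1t for integer t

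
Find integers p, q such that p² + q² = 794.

We need to find integers p, q > 0 such that p² + q² = 794.
Trying p = 13: q² = 794 - 13² = 794 - 169 = 625
q = 25
Check: 13² + 25² = 169 + 625 = 794 ✓

794 = 13² + 25²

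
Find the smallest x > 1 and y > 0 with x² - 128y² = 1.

We seek the smallest positive integers (x, y) with x² - 128y² = 1, i.e., x² = 128y² + 1.
Try successive y values:
y = 1: x² = 128·1² + 1 = 129, not a perfect square
y = 2: x² = 128·2² + 1 = 513, not a perfect square
y = 3: x² = 128·3² + 1 = 1153, not a perfect square
... continuing the search (or via continued fractions) ...
y = 51: x² = 128·51² + 1 = 332929, x = 577 ✓

Verify: 577² - 128·51² = 332929 - 332928 = 1 ✓

x = 577, y = 51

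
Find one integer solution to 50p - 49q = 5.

Step 1: Check solvability.
gcd(50, 49) = 1
Since 1 divides 5, solutions exist.

Step 2: Apply extended Euclidean algorithm to find gcd.
We find integers such that 50*x0 + 49*y0 = 1

Step 3: Scale the particular solution.
Multiply by 5/1 = 5:
p = 5, q = 5

Step 4: Verify.
50*(5) - 49*(5) = 5 = 5 ✓

p = 5, q = 5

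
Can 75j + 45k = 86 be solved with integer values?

Step 1: Compute gcd(75, 45).
gcd(75, 45) = 15

Step 2: Check divisibility.
Does 15 divide 86? 86 = 15 x 5 + 11, so no.

By the theorem on linear Diophantine equations, 75j + 45k = 86 has integer solutions if and only if gcd(75, 45) divides 86. Since 15 does not divide 86, no solutions exist.

No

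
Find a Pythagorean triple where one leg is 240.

We need the other leg and hypotenuse such that 240² + x² = c².
Take x = 161, c = 289: 240² + 161² = 57600 + 25921 = 83521 = 289² ✓
Triple: (161, 240, 289)

(161, 240, 289)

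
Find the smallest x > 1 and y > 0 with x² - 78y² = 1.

We seek the smallest positive integers (x, y) with x² - 78y² = 1, i.e., x² = 78y² + 1.
Try successive y values:
y = 1: x² = 78·1² + 1 = 79, not a perfect square
y = 2: x² = 78·2² + 1 = 313, not a perfect square
y = 3: x² = 78·3² + 1 = 703, not a perfect square
... continuing the search (or via continued fractions) ...
y = 6: x² = 78·6² + 1 = 2809, x = 53 ✓

Verify: 53² - 78·6² = 2809 - 2808 = 1 ✓

x = 53, y = 6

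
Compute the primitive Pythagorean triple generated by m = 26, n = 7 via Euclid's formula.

a = m² - n² = 26² - 7² = 676 - 49 = 627
b = 2mn = 2·26·7 = 364
c = m² + n² = 676 + 49 = 725
Verify: 627² + 364² = 393129 + 132496 = 525625 = 725² ✓

(627, 364, 725)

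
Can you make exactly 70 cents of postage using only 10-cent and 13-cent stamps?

We need non-negative x, y with 10x + 13y = 70.
gcd(10, 13) = 1 divides 70, so integer solutions exist.
Search for a non-negative one: x = 7 gives 13y = 70 - 70 = 0, so y = 0.
Check: 10·7 + 13·0 = 70 ✓

Yes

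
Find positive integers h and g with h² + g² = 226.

We need to find integers h, g > 0 such that h² + g² = 226.
Trying h = 1: g² = 226 - 1² = 226 - 1 = 225
g = 15
Check: 1² + 15² = 1 + 225 = 226 ✓

226 = 1² + 15²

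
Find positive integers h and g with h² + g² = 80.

We need to find integers h, g > 0 such that h² + g² = 80.
Trying h = 4: g² = 80 - 4² = 80 - 16 = 64
g = 8
Check: 4² + 8² = 16 + 64 = 80 ✓

80 = 4² + 8²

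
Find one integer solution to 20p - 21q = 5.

Step 1: Check solvability.
gcd(20, 21) = 1
Since 1 divides 5, solutions exist.

Step 2: Apply extended Euclidean algorithm to find gcd.
We find integers such that 20*x0 + 21*y0 = 1

Step 3: Scale the particular solution.
Multiply by 5/1 = 5:
p = -5, q = -5

Step 4: Verify.
20*(-5) - 21*(-5) = 5 = 5 ✓

p = -5, q = -5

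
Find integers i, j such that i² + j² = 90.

We need to find integers i, j > 0 such that i² + j² = 90.
Trying i = 3: j² = 90 - 3² = 90 - 9 = 81
j = 9
Check: 3² + 9² = 9 + 81 = 90 ✓

90 = 3² + 9²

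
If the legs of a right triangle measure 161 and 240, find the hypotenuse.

c² = a² + b² = 161² + 240² = 25921 + 57600 = 83521
c = 289

289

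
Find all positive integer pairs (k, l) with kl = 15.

The positive divisors of 15 are: 1, 3, 5, 15.
Each divisor d gives the pair (d, 15/d):
(1, 15), (3, 5), (5, 3), (15, 1)

(1, 15), (3, 5), (5, 3), (15, 1)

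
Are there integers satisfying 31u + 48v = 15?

Step 1: Compute gcd(31, 48).
gcd(31, 48) = 1

Step 2: Check divisibility.
Does 1 divide 15? 15 = 1 x 15, so yes.

By the theorem on linear Diophantine equations, 31u + 48v = 15 has integer solutions if and only if gcd(31, 48) divides 15. Since 1 | 15, solutions exist.

Yes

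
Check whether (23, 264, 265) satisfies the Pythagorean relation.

Compute a² + b²:
23² + 264² = 529 + 69696 = 70225
Compute c²:
265² = 70225
Since 70225 = 70225, it is a Pythagorean triple.

Yes, it is a Pythagorean triple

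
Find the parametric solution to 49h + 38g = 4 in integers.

Step 1: Compute gcd(49, 38) = 1.
Since 1 divides 4, solutions exist.

Step 2: Find a particular solution using extended Euclidean algorithm.
We get h₀ = 28, g₀ = -36.
Check: 49*28 + 38*-36 = 4 = 4 ✓

Step 3: Write the general solution.
h = 28 + (38/1)t = 28 + 38t
g = -36 - (49/1)t = -36 - 49t
for any integer t.

h = 28 + 38t, g = -36 - 49t for integer t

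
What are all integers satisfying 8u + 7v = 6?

Step 1: Compute gcd(8, 7) = 1.
Since 1 divides 6, solutions exist.

Step 2: Find a particular solution using extended Euclidean algorithm.
We get u₀ = 6, v₀ = -6.
Check: 8*6 + 7*-6 = 6 = 6 ✓

Step 3: Write the general solution.
u = 6 + (7/1)t = 6 + 7t
v = -6 - (8/1)t = -6 - 8t
for any integer t.

u = 6 + 7t, v = -6 - 8t for integer t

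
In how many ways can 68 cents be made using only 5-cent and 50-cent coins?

We need non-negative integers (x, y) with 5x + 50y = 68.
For each x from 0 to 13, check if (68 - 5x) is a non-negative multiple of 50.
Solutions (x, y): none
Count: 0

0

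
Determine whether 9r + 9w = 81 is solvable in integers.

Step 1: Compute gcd(9, 9).
gcd(9, 9) = 9

Step 2: Check divisibility.
Does 9 divide 81? 81 = 9 x 9, so yes.

By the theorem on linear Diophantine equations, 9r + 9w = 81 has integer solutions if and only if gcd(9, 9) divides 81. Since 9 | 81, solutions exist.

Yes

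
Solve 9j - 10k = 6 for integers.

Step 1: Check solvability.
gcd(9, 10) = 1
Since 1 divides 6, solutions exist.

Step 2: Apply extended Euclidean algorithm to find gcd.
We find integers such that 9*x0 + 10*y0 = 1

Step 3: Scale the particular solution.
Multiply by 6/1 = 6:
j = -6, k = -6

Step 4: Verify.
9*(-6) - 10*(-6) = 6 = 6 ✓

j = -6, k = -6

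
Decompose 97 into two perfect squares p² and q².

We need to find integers p, q > 0 such that p² + q² = 97.
Trying p = 4: q² = 97 - 4² = 97 - 16 = 81
q = 9
Check: 4² + 9² = 16 + 81 = 97 ✓

97 = 4² + 9²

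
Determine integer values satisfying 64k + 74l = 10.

Step 1: Check solvability.
gcd(64, 74) = 2
Since 2 divides 10, solutions exist.

Step 2: Apply extended Euclidean algorithm to find gcd.
We find integers such that 64*x0 + 74*y0 = 2

Step 3: Scale the particular solution.
Multiply by 10/2 = 5:
k = -75, l = 65

Step 4: Verify.
64*(-75) + 74*(65) = 10 = 10 ✓

k = -75, l = 65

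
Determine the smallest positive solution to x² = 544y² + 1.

We seek the smallest positive integers (x, y) with x² - 544y² = 1, i.e., x² = 544y² + 1.
Try successive y values:
y = 1: x² = 544·1² + 1 = 545, not a perfect square
y = 2: x² = 544·2² + 1 = 2177, not a perfect square
y = 3: x² = 544·3² + 1 = 4897, not a perfect square
... continuing the search (or via continued fractions) ...
y = 105: x² = 544·105² + 1 = 5997601, x = 2449 ✓

Verify: 2449² - 544·105² = 5997601 - 5997600 = 1 ✓

x = 2449, y = 105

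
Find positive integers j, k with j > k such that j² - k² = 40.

Factor: j² - k² = (j+k)(j-k) = 40.
We need two factors of 40 with the same parity.
Use j+k = 20 and j-k = 2 (product 20·2 = 40).
Adding: 2j = 22, so j = 11.
Subtracting: 2k = 18, so k = 9.
Check: 11² - 9² = 121 - 81 = 40 ✓

j = 11, k = 9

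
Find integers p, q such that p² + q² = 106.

We need to find integers p, q > 0 such that p² + q² = 106.
Trying p = 5: q² = 106 - 5² = 106 - 25 = 81
q = 9
Check: 5² + 9² = 25 + 81 = 106 ✓

106 = 5² + 9²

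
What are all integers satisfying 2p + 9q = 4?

Step 1: Compute gcd(2, 9) = 1.
Since 1 divides 4, solutions exist.

Step 2: Find a particular solution using extended Euclidean algorithm.
We get p₀ = -16, q₀ = 4.
Check: 2*-16 + 9*4 = 4 = 4 ✓

Step 3: Write the general solution.
p = -16 + (9/1)t = -16 + 9t
q = 4 - (2/1)t = 4 - 2t
for any integer t.

p = -16 + 9t, q = 4 - 2t for integer t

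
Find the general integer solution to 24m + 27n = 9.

Step 1: Compute gcd(24, 27) = 3.
Since 3 divides 9, solutions exist.

Step 2: Find a particular solution using extended Euclidean algorithm.
We get m₀ = -3, n₀ = 3.
Check: 24*-3 + 27*3 = 9 = 9 ✓

Step 3: Write the general solution.
m = -3 + (27/3)t = -3 + 9t
n = 3 - (24/3)t = 3 - 8t
for any integer t.

m = -3 + 9t, n = 3 - 8t for integer t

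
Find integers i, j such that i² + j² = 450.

We need to find integers i, j > 0 such that i² + j² = 450.
Trying i = 3: j² = 450 - 3² = 450 - 9 = 441
j = 21
Check: 3² + 21² = 9 + 441 = 450 ✓

450 = 3² + 21²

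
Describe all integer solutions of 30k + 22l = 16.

Step 1: Compute gcd(30, 22) = 2.
Since 2 divides 16, solutions exist.

Step 2: Find a particular solution using extended Euclidean algorithm.
We get k₀ = 24, l₀ = -32.
Check: 30*24 + 22*-32 = 16 = 16 ✓

Step 3: Write the general solution.
k = 24 + (22/2)t = 24 + 11t
l = -32 - (30/2)t = -32 - 15t
for any integer t.

k = 24 + 11t, l = -32 - 15t for integer t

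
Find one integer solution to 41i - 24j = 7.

Step 1: Check solvability.
gcd(41, 24) = 1
Since 1 divides 7, solutions exist.

Step 2: Apply extended Euclidean algorithm to find gcd.
We find integers such that 41*x0 + 24*y0 = 1

Step 3: Scale the particular solution.
Multiply by 7/1 = 7:
i = -49, j = -84

Step 4: Verify.
41*(-49) - 24*(-84) = 7 = 7 ✓

i = -49, j = -84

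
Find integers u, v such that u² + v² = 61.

We need to find integers u, v > 0 such that u² + v² = 61.
Trying u = 5: v² = 61 - 5² = 61 - 25 = 36
v = 6
Check: 5² + 6² = 25 + 36 = 61 ✓

61 = 5² + 6²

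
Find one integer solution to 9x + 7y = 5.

Step 1: Check solvability.
gcd(9, 7) = 1
Since 1 divides 5, solutions exist.

Step 2: Apply extended Euclidean algorithm to find gcd.
We find integers such that 9*x0 + 7*y0 = 1

Step 3: Scale the particular solution.
Multiply by 5/1 = 5:
x = -15, y = 20

Step 4: Verify.
9*(-15) + 7*(20) = 5 = 5 ✓

x = -15, y = 20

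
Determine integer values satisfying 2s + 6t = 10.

Step 1: Check solvability.
gcd(2, 6) = 2
Since 2 divides 10, solutions exist.

Step 2: Apply extended Euclidean algorithm to find gcd.
We find integers such that 2*x0 + 6*y0 = 2

Step 3: Scale the particular solution.
Multiply by 10/2 = 5:
s = 5, t = 0

Step 4: Verify.
2*(5) + 6*(0) = 10 = 10 ✓

s = 5, t = 0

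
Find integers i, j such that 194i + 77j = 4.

Step 1: Check solvability.
gcd(194, 77) = 1
Since 1 divides 4, solutions exist.

Step 2: Apply extended Euclidean algorithm to find gcd.
We find integers such that 194*x0 + 77*y0 = 1

Step 3: Scale the particular solution.
Multiply by 4/1 = 4:
i = -100, j = 252

Step 4: Verify.
194*(-100) + 77*(252) = 4 = 4 ✓

i = -100, j = 252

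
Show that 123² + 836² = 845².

Compute a² + b² = 123² + 836² = 15129 + 698896 = 714025
Compute c² = 845² = 714025
Since 714025 = 714025, confirmed.

Yes, it is a Pythagorean triple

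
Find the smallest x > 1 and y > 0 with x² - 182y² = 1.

We seek the smallest positive integers (x, y) with x² - 182y² = 1, i.e., x² = 182y² + 1.
Try successive y values:
y = 1: x² = 182·1² + 1 = 183, not a perfect square
y = 2: x² = 182·2² + 1 = 729, x = 27 ✓

Verify: 27² - 182·2² = 729 - 728 = 1 ✓

x = 27, y = 2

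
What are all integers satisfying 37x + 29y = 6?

Step 1: Compute gcd(37, 29) = 1.
Since 1 divides 6, solutions exist.

Step 2: Find a particular solution using extended Euclidean algorithm.
We get x₀ = 66, y₀ = -84.
Check: 37*66 + 29*-84 = 6 = 6 ✓

Step 3: Write the general solution.
x = 66 + (29/1)t = 66 + 29t
y = -84 - (37/1)t = -84 - 37t
for any integer t.

x = 66 + 29t, y = -84 - 37t for integer t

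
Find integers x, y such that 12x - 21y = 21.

Step 1: Check solvability.
gcd(12, 21) = 3
Since 3 divides 21, solutions exist.

Step 2: Apply extended Euclidean algorithm to find gcd.
We find integers such that 12*x0 + 21*y0 = 3

Step 3: Scale the particular solution.
Multiply by 21/3 = 7:
x = 14, y = 7

Step 4: Verify.
12*(14) - 21*(7) = 21 = 21 ✓

x = 14, y = 7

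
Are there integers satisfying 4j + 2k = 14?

Step 1: Compute gcd(4, 2).
gcd(4, 2) = 2

Step 2: Check divisibility.
Does 2 divide 14? 14 = 2 x 7, so yes.

By the theorem on linear Diophantine equations, 4j + 2k = 14 has integer solutions if and only if gcd(4, 2) divides 14. Since 2 | 14, solutions exist.

Yes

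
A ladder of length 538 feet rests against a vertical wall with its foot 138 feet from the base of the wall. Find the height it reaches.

The ladder, wall, and ground form a right triangle with hypotenuse 538 and one leg 138.
By the Pythagorean theorem: h² = 538² - 138² = 289444 - 19044 = 270400
h = √270400 = 520 feet

520 feet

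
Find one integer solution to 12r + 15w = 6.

Step 1: Check solvability.
gcd(12, 15) = 3
Since 3 divides 6, solutions exist.

Step 2: Apply extended Euclidean algorithm to find gcd.
We find integers such that 12*x0 + 15*y0 = 3

Step 3: Scale the particular solution.
Multiply by 6/3 = 2:
r = -2, w = 2

Step 4: Verify.
12*(-2) + 15*(2) = 6 = 6 ✓

r = -2, w = 2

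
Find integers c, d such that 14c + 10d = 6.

Step 1: Check solvability.
gcd(14, 10) = 2
Since 2 divides 6, solutions exist.

Step 2: Apply extended Euclidean algorithm to find gcd.
We find integers such that 14*x0 + 10*y0 = 2

Step 3: Scale the particular solution.
Multiply by 6/2 = 3:
c = -6, d = 9

Step 4: Verify.
14*(-6) + 10*(9) = 6 = 6 ✓

c = -6, d = 9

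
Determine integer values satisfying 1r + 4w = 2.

Step 1: Check solvability.
gcd(1, 4) = 1
Since 1 divides 2, solutions exist.

Step 2: Apply extended Euclidean algorithm to find gcd.
We find integers such that 1*x0 + 4*y0 = 1

Step 3: Scale the particular solution.
Multiply by 2/1 = 2:
r = 2, w = 0

Step 4: Verify.
1*(2) + 4*(0) = 2 = 2 ✓

r = 2, w = 0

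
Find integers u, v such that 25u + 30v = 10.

Step 1: Check solvability.
gcd(25, 30) = 5
Since 5 divides 10, solutions exist.

Step 2: Apply extended Euclidean algorithm to find gcd.
We find integers such that 25*x0 + 30*y0 = 5

Step 3: Scale the particular solution.
Multiply by 10/5 = 2:
u = -2, v = 2

Step 4: Verify.
25*(-2) + 30*(2) = 10 = 10 ✓

u = -2, v = 2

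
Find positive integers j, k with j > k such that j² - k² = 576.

Factor: j² - k² = (j+k)(j-k) = 576.
We need two factors of 576 with the same parity.
Use j+k = 288 and j-k = 2 (product 288·2 = 576).
Adding: 2j = 290, so j = 145.
Subtracting: 2k = 286, so k = 143.
Check: 145² - 143² = 21025 - 20449 = 576 ✓

j = 145, k = 143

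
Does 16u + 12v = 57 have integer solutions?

Step 1: Compute gcd(16, 12).
gcd(16, 12) = 4

Step 2: Check divisibility.
Does 4 divide 57? 57 = 4 x 14 + 1, so no.

By the theorem on linear Diophantine equations, 16u + 12v = 57 has integer solutions if and only if gcd(16, 12) divides 57. Since 4 does not divide 57, no solutions exist.

No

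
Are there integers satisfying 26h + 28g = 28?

Step 1: Compute gcd(26, 28).
gcd(26, 28) = 2

Step 2: Check divisibility.
Does 2 divide 28? 28 = 2 x 14, so yes.

By the theorem on linear Diophantine equations, 26h + 28g = 28 has integer solutions if and only if gcd(26, 28) divides 28. Since 2 | 28, solutions exist.

Yes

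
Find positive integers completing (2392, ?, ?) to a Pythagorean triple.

We need the other leg and hypotenuse such that 2392² + x² = c².
Take x = 1440, c = 2792: 2392² + 1440² = 5721664 + 2073600 = 7795264 = 2792² ✓
Triple: (2392, 1440, 2792)

(2392, 1440, 2792)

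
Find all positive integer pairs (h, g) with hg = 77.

The positive divisors of 77 are: 1, 7, 11, 77.
Each divisor d gives the pair (d, 77/d):
(1, 77), (7, 11), (11, 7), (77, 1)

(1, 77), (7, 11), (11, 7), (77, 1)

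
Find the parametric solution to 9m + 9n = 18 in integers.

Step 1: Compute gcd(9, 9) = 9.
Since 9 divides 18, solutions exist.

Step 2: Find a particular solution using extended Euclidean algorithm.
We get m₀ = 0, n₀ = 2.
Check: 9*0 + 9*2 = 18 = 18 ✓

Step 3: Write the general solution.
m = 0 + (9/9)t = 0 + 1t
n = 2 - (9/9)t = 2 - 1t
for any integer t.

m = 0 + 1t, n = 2 - 1t for integer t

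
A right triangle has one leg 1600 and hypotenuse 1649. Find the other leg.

a² = c² - b² = 2719201 - 2560000 = 159201
a = 399

399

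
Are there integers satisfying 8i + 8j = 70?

Step 1: Compute gcd(8, 8).
gcd(8, 8) = 8

Step 2: Check divisibility.
Does 8 divide 70? 70 = 8 x 8 + 6, so no.

By the theorem on linear Diophantine equations, 8i + 8j = 70 has integer solutions if and only if gcd(8, 8) divides 70. Since 8 does not divide 70, no solutions exist.

No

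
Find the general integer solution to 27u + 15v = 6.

Step 1: Compute gcd(27, 15) = 3.
Since 3 divides 6, solutions exist.

Step 2: Find a particular solution using extended Euclidean algorithm.
We get u₀ = -2, v₀ = 4.
Check: 27*-2 + 15*4 = 6 = 6 ✓

Step 3: Write the general solution.
u = -2 + (15/3)t = -2 + 5t
v = 4 - (27/3)t = 4 - 9t
for any integer t.

u = -2 + 5t, v = 4 - 9t for integer t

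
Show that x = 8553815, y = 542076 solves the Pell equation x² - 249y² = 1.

Compute x² = 8553815² = 73167751054225
Compute 249y² = 249·542076² = 249·293846389776 = 73167751054224
x² - 249y² = 73167751054225 - 73167751054224 = 1
Since this equals 1, (8553815, 542076) is a solution.

Yes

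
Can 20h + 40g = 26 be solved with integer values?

Step 1: Compute gcd(20, 40).
gcd(20, 40) = 20

Step 2: Check divisibility.
Does 20 divide 26? 26 = 20 x 1 + 6, so no.

By the theorem on linear Diophantine equations, 20h + 40g = 26 has integer solutions if and only if gcd(20, 40) divides 26. Since 20 does not divide 26, no solutions exist.

No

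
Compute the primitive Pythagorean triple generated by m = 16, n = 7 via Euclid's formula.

a = m² - n² = 16² - 7² = 256 - 49 = 207
b = 2mn = 2·16·7 = 224
c = m² + n² = 256 + 49 = 305
Verify: 207² + 224² = 42849 + 50176 = 93025 = 305² ✓

(207, 224, 305)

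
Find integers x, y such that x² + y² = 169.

We need to find integers x, y > 0 such that x² + y² = 169.
Trying x = 5: y² = 169 - 5² = 169 - 25 = 144
y = 12
Check: 5² + 12² = 25 + 144 = 169 ✓

169 = 5² + 12²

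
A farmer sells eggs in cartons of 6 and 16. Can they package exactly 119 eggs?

We need non-negative a, b with 6a + 16b = 119.
gcd(6, 16) = 2, and 2 does not divide 119.
No integer solutions exist.

No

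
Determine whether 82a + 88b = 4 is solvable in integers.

Step 1: Compute gcd(82, 88).
gcd(82, 88) = 2

Step 2: Check divisibility.
Does 2 divide 4? 4 = 2 x 2, so yes.

By the theorem on linear Diophantine equations, 82a + 88b = 4 has integer solutions if and only if gcd(82, 88) divides 4. Since 2 | 4, solutions exist.

Yes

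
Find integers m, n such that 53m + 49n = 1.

Step 1: Check solvability.
gcd(53, 49) = 1
Since 1 divides 1, solutions exist.

Step 2: Apply extended Euclidean algorithm to find gcd.
We find integers such that 53*x0 + 49*y0 = 1

Step 3: Scale the particular solution.
Multiply by 1/1 = 1:
m = -12, n = 13

Step 4: Verify.
53*(-12) + 49*(13) = 1 = 1 ✓

m = -12, n = 13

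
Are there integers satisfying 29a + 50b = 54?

Step 1: Compute gcd(29, 50).
gcd(29, 50) = 1

Step 2: Check divisibility.
Does 1 divide 54? 54 = 1 x 54, so yes.

By the theorem on linear Diophantine equations, 29a + 50b = 54 has integer solutions if and only if gcd(29, 50) divides 54. Since 1 | 54, solutions exist.

Yes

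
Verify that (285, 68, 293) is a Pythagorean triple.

Compute a² + b²:
285² + 68² = 81225 + 4624 = 85849
Compute c²:
293² = 85849
Since 85849 = 85849, it is a Pythagorean triple.

Yes, it is a Pythagorean triple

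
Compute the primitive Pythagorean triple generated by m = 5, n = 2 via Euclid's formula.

a = m² - n² = 25 - 4 = 21
b = 2mn = 2·5·2 = 20
c = m² + n² = 25 + 4 = 29
Verify: 21² + 20² = 441 + 400 = 841 = 29² ✓

(21, 20, 29)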